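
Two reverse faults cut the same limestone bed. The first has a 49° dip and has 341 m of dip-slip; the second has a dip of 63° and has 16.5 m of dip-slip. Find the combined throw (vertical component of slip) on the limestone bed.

272 m

throw_A = 341 × sin(49°) = 257.4 m
throw_B = 16.5 × sin(63°) = 14.70 m
total = 257.4 + 14.70 = 272 m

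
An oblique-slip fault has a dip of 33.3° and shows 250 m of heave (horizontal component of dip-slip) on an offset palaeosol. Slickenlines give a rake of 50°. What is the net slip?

390 m

dip-slip = heave / cos(dip) = 250 / cos(33.3°) = 299.1 m
net slip = dip-slip / sin(rake) = 299.1 / sin(50°) = 390 m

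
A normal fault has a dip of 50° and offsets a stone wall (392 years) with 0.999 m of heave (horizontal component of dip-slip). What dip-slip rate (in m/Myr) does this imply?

dip-slip = heave / cos(dip) = 0.999 m / cos(50°) = 1.554 m
rate = 1.554 m / 392 years = 0.00396 m/yr = 3960 m/Myr

3960 m/Myr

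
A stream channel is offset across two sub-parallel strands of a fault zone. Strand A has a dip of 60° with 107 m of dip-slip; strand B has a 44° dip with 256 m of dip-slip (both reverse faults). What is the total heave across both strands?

heave_A = 107 × cos(60°) = 53.50 m
heave_B = 256 × cos(44°) = 184.2 m
total = 53.50 + 184.2 = 238 m

238 m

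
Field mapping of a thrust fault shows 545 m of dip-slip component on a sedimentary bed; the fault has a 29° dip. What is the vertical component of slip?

264 m

throw = dip-slip × sin(dip) = 545 m × sin(29°) = 264 m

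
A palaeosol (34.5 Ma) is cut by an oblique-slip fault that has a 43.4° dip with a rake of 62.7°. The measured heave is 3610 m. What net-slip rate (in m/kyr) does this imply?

0.162 m/kyr

dip-slip = heave / cos(dip) = 3610 / cos(43.4°) = 4969 m
net slip = dip-slip / sin(rake) = 4969 / sin(62.7°) = 5591 m
rate = 5591 m / 34.5 Ma = 0.000162 m/yr = 0.162 m/kyr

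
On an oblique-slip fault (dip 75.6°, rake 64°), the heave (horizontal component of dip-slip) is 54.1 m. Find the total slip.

dip-slip = heave / cos(dip) = 54.1 / cos(75.6°) = 217.5 m
net slip = dip-slip / sin(rake) = 217.5 / sin(64°) = 242 m

242 m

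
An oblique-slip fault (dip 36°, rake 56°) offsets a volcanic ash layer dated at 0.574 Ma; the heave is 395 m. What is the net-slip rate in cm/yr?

dip-slip = heave / cos(dip) = 395 / cos(36°) = 488.2 m
net slip = dip-slip / sin(rake) = 488.2 / sin(56°) = 588.9 m
rate = 588.9 m / 0.574 Ma = 0.00103 m/yr = 0.103 cm/yr

0.103 cm/yr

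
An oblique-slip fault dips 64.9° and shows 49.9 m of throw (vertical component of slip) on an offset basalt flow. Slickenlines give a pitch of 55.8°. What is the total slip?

66.6 m

dip-slip = throw / sin(dip) = 49.9 / sin(64.9°) = 55.10 m
net slip = dip-slip / sin(rake) = 55.10 / sin(55.8°) = 66.6 m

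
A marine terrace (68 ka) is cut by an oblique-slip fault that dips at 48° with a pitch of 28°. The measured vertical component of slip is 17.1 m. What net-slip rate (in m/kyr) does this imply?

dip-slip = throw / sin(dip) = 17.1 / sin(48°) = 23.01 m
net slip = dip-slip / sin(rake) = 23.01 / sin(28°) = 49.01 m
rate = 49.01 m / 68 ka = 0.000721 m/yr = 0.721 m/kyr

0.721 m/kyr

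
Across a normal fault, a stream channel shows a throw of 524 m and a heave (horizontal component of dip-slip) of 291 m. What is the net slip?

599 m

net slip = √(throw² + heave²) = √(524² + 291²) = 599 m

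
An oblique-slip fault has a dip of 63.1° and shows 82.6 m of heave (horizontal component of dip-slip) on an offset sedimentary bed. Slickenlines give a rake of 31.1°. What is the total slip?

353 m

dip-slip = heave / cos(dip) = 82.6 / cos(63.1°) = 182.6 m
net slip = dip-slip / sin(rake) = 182.6 / sin(31.1°) = 353 m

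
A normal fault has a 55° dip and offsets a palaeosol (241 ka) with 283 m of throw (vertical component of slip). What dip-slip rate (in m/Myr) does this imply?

1430 m/Myr

dip-slip = throw / sin(dip) = 283 m / sin(55°) = 345.5 m
rate = 345.5 m / 241 ka = 0.00143 m/yr = 1430 m/Myr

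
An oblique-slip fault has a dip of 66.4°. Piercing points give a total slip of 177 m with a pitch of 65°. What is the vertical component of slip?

dip-slip = net slip × sin(rake) = 177 m × sin(65°) = 160.4 m
throw = dip-slip × sin(dip) = 160.4 × sin(66.4°) = 147 m

147 m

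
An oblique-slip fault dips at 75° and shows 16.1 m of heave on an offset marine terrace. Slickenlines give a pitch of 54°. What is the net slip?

76.9 m

dip-slip = heave / cos(dip) = 16.1 / cos(75°) = 62.21 m
net slip = dip-slip / sin(rake) = 62.21 / sin(54°) = 76.9 m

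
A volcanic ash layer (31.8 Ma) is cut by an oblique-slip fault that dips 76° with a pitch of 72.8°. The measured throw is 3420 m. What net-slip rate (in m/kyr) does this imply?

dip-slip = throw / sin(dip) = 3420 / sin(76°) = 3525 m
net slip = dip-slip / sin(rake) = 3525 / sin(72.8°) = 3690 m
rate = 3690 m / 31.8 Ma = 0.000116 m/yr = 0.116 m/kyr

0.116 m/kyr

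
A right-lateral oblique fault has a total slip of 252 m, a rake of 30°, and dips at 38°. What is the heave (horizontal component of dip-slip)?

dip-slip = net slip × sin(rake) = 252 m × sin(30°) = 126 m
heave = dip-slip × cos(dip) = 126 × cos(38°) = 99.3 m

99.3 m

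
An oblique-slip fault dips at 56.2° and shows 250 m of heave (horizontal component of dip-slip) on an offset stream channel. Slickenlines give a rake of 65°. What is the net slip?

496 m

dip-slip = heave / cos(dip) = 250 / cos(56.2°) = 449.4 m
net slip = dip-slip / sin(rake) = 449.4 / sin(65°) = 496 m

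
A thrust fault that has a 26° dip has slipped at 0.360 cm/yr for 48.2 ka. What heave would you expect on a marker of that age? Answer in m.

dip-slip = rate × time = 0.360 cm/yr × 48.2 ka = 173.5 m
heave = dip-slip × cos(dip) = 173.5 × cos(26°) = 156 m

156 m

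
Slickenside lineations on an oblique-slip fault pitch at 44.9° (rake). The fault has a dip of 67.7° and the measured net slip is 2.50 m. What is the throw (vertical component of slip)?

dip-slip = net slip × sin(rake) = 2.50 m × sin(44.9°) = 1.765 m
throw = dip-slip × sin(dip) = 1.765 × sin(67.7°) = 1.63 m

1.63 m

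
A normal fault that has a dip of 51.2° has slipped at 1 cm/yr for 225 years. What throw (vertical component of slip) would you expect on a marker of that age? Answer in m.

1.75 m

dip-slip = rate × time = 1 cm/yr × 225 years = 2.250 m
throw = dip-slip × sin(dip) = 2.250 × sin(51.2°) = 1.75 m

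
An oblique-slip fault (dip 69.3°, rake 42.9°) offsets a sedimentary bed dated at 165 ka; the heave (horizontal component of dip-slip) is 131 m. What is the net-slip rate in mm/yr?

3.30 mm/yr

dip-slip = heave / cos(dip) = 131 / cos(69.3°) = 370.6 m
net slip = dip-slip / sin(rake) = 370.6 / sin(42.9°) = 544.4 m
rate = 544.4 m / 165 ka = 0.00330 m/yr = 3.30 mm/yr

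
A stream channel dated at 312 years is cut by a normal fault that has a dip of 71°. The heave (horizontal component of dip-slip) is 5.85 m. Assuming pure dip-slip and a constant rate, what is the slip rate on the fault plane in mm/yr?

57.6 mm/yr

dip-slip = heave / cos(dip) = 5.85 m / cos(71°) = 17.97 m
rate = 17.97 m / 312 years = 0.0576 m/yr = 57.6 mm/yr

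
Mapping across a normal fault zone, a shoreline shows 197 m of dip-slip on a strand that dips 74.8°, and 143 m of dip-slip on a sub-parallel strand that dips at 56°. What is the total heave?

heave_A = 197 × cos(74.8°) = 51.65 m
heave_B = 143 × cos(56°) = 79.96 m
total = 51.65 + 79.96 = 132 m

132 m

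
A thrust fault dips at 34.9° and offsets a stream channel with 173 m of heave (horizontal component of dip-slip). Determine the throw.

throw = heave × tan(dip) = 173 × tan(34.9°) = 121 m

121 m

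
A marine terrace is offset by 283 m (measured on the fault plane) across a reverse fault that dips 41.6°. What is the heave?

heave = dip-slip × cos(dip) = 283 m × cos(41.6°) = 212 m

212 m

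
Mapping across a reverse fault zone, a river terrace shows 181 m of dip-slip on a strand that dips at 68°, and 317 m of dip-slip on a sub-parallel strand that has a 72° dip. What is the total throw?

throw_A = 181 × sin(68°) = 167.8 m
throw_B = 317 × sin(72°) = 301.5 m
total = 167.8 + 301.5 = 469 m

469 m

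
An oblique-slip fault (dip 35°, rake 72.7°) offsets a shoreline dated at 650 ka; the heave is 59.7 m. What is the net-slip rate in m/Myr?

dip-slip = heave / cos(dip) = 59.7 / cos(35°) = 72.88 m
net slip = dip-slip / sin(rake) = 72.88 / sin(72.7°) = 76.33 m
rate = 76.33 m / 650 ka = 0.000117 m/yr = 117 m/Myr

117 m/Myr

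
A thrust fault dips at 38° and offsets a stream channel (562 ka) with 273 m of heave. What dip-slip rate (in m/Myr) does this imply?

dip-slip = heave / cos(dip) = 273 m / cos(38°) = 346.4 m
rate = 346.4 m / 562 ka = 0.000616 m/yr = 616 m/Myr

616 m/Myr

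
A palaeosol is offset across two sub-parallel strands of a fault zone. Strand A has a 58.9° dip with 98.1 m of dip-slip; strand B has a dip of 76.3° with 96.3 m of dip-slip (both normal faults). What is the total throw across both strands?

178 m

throw_A = 98.1 × sin(58.9°) = 84 m
throw_B = 96.3 × sin(76.3°) = 93.56 m
total = 84 + 93.56 = 178 m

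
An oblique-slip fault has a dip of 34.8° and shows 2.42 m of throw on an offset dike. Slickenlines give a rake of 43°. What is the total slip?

dip-slip = throw / sin(dip) = 2.42 / sin(34.8°) = 4.240 m
net slip = dip-slip / sin(rake) = 4.240 / sin(43°) = 6.22 m

6.22 m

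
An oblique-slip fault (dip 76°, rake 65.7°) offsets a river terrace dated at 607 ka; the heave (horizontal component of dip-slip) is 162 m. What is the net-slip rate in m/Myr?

dip-slip = heave / cos(dip) = 162 / cos(76°) = 669.6 m
net slip = dip-slip / sin(rake) = 669.6 / sin(65.7°) = 734.7 m
rate = 734.7 m / 607 ka = 0.00121 m/yr = 1210 m/Myr

1210 m/Myr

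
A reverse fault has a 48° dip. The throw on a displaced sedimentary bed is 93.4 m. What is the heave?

heave = throw / tan(dip) = 93.4 / tan(48°) = 84.1 m

84.1 m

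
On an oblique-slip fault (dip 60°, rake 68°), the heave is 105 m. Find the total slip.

dip-slip = heave / cos(dip) = 105 / cos(60°) = 210 m
net slip = dip-slip / sin(rake) = 210 / sin(68°) = 226 m

226 m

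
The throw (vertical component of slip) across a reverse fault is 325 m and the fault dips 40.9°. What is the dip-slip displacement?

dip-slip = throw / sin(dip) = 325 / sin(40.9°) = 496 m

496 m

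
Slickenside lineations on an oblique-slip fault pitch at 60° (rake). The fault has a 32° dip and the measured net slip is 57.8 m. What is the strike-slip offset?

28.9 m

strike-slip = net slip × cos(rake) = 57.8 m × cos(60°) = 28.9 m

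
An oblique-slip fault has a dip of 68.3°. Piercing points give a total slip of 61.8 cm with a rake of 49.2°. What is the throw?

43.5 cm

dip-slip = net slip × sin(rake) = 61.8 cm × sin(49.2°) = 46.78 cm
throw = dip-slip × sin(dip) = 46.78 × sin(68.3°) = 43.5 cm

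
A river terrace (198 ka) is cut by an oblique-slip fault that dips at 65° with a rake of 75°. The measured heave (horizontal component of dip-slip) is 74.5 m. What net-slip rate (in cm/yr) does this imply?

0.0922 cm/yr

dip-slip = heave / cos(dip) = 74.5 / cos(65°) = 176.3 m
net slip = dip-slip / sin(rake) = 176.3 / sin(75°) = 182.5 m
rate = 182.5 m / 198 ka = 0.000922 m/yr = 0.0922 cm/yr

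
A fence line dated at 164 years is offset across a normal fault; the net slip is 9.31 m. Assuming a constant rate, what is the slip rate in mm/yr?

56.8 mm/yr

rate = 9.31 m / 164 years = 0.0568 m/yr = 56.8 mm/yr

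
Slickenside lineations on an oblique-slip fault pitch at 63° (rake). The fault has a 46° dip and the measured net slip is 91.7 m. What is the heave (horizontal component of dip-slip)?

56.8 m

dip-slip = net slip × sin(rake) = 91.7 m × sin(63°) = 81.71 m
heave = dip-slip × cos(dip) = 81.71 × cos(46°) = 56.8 m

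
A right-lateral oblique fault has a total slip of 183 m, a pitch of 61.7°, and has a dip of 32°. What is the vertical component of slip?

85.4 m

dip-slip = net slip × sin(rake) = 183 m × sin(61.7°) = 161.1 m
throw = dip-slip × sin(dip) = 161.1 × sin(32°) = 85.4 m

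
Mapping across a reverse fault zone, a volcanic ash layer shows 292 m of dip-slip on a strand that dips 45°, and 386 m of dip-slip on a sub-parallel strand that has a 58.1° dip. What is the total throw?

throw_A = 292 × sin(45°) = 206.5 m
throw_B = 386 × sin(58.1°) = 327.7 m
total = 206.5 + 327.7 = 534 m

534 m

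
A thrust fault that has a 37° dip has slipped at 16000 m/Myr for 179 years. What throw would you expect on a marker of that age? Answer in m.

dip-slip = rate × time = 16000 m/Myr × 179 years = 2.864 m
throw = dip-slip × sin(dip) = 2.864 × sin(37°) = 1.72 m

1.72 m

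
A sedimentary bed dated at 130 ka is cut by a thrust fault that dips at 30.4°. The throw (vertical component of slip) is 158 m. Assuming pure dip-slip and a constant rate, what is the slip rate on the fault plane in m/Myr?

2400 m/Myr

dip-slip = throw / sin(dip) = 158 m / sin(30.4°) = 312.2 m
rate = 312.2 m / 130 ka = 0.00240 m/yr = 2400 m/Myr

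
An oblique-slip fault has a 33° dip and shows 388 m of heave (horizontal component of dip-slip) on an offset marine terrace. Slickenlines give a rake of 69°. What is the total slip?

496 m

dip-slip = heave / cos(dip) = 388 / cos(33°) = 462.6 m
net slip = dip-slip / sin(rake) = 462.6 / sin(69°) = 496 m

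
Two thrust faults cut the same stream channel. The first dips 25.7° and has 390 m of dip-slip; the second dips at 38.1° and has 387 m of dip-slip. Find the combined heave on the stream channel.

656 m

heave_A = 390 × cos(25.7°) = 351.4 m
heave_B = 387 × cos(38.1°) = 304.5 m
total = 351.4 + 304.5 = 656 m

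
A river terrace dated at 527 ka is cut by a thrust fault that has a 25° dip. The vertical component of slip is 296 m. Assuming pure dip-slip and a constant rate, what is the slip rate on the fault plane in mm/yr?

dip-slip = throw / sin(dip) = 296 m / sin(25°) = 700.4 m
rate = 700.4 m / 527 ka = 0.00133 m/yr = 1.33 mm/yr

1.33 mm/yr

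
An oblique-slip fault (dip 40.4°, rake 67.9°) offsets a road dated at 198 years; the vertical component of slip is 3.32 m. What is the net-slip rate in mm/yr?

dip-slip = throw / sin(dip) = 3.32 / sin(40.4°) = 5.123 m
net slip = dip-slip / sin(rake) = 5.123 / sin(67.9°) = 5.529 m
rate = 5.529 m / 198 years = 0.0279 m/yr = 27.9 mm/yr

27.9 mm/yr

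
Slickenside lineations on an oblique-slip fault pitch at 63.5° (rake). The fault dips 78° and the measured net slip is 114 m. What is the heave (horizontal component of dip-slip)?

dip-slip = net slip × sin(rake) = 114 m × sin(63.5°) = 102 m
heave = dip-slip × cos(dip) = 102 × cos(78°) = 21.2 m

21.2 m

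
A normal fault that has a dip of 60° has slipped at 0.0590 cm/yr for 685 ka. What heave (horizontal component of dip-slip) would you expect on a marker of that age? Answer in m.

202 m

dip-slip = rate × time = 0.0590 cm/yr × 685 ka = 404.1 m
heave = dip-slip × cos(dip) = 404.1 × cos(60°) = 202 m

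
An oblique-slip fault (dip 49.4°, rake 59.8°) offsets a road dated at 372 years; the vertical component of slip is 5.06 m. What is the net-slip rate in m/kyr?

dip-slip = throw / sin(dip) = 5.06 / sin(49.4°) = 6.664 m
net slip = dip-slip / sin(rake) = 6.664 / sin(59.8°) = 7.711 m
rate = 7.711 m / 372 years = 0.0207 m/yr = 20.7 m/kyr

20.7 m/kyr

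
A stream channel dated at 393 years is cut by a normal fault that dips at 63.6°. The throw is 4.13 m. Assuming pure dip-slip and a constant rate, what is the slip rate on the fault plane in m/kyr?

11.7 m/kyr

dip-slip = throw / sin(dip) = 4.13 m / sin(63.6°) = 4.611 m
rate = 4.611 m / 393 years = 0.0117 m/yr = 11.7 m/kyr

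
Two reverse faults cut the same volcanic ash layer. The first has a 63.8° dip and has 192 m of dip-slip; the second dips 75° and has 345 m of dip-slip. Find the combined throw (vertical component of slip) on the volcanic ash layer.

506 m

throw_A = 192 × sin(63.8°) = 172.3 m
throw_B = 345 × sin(75°) = 333.2 m
total = 172.3 + 333.2 = 506 m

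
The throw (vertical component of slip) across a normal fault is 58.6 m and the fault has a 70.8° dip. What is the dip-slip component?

62.1 m

dip-slip = throw / sin(dip) = 58.6 / sin(70.8°) = 62.1 m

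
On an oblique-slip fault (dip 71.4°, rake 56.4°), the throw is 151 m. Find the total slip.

191 m

dip-slip = throw / sin(dip) = 151 / sin(71.4°) = 159.3 m
net slip = dip-slip / sin(rake) = 159.3 / sin(56.4°) = 191 m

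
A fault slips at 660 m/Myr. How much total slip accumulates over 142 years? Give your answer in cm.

9.37 cm

slip = rate × time = 660 m/Myr × 142 years = 0.0937 m = 9.37 cm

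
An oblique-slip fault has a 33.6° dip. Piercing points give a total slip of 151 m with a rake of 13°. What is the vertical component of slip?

dip-slip = net slip × sin(rake) = 151 m × sin(13°) = 33.97 m
throw = dip-slip × sin(dip) = 33.97 × sin(33.6°) = 18.8 m

18.8 m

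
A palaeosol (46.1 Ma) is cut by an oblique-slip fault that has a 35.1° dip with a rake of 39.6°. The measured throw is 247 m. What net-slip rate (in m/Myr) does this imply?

14.6 m/Myr

dip-slip = throw / sin(dip) = 247 / sin(35.1°) = 429.6 m
net slip = dip-slip / sin(rake) = 429.6 / sin(39.6°) = 673.9 m
rate = 673.9 m / 46.1 Ma = 0.0000146 m/yr = 14.6 m/Myr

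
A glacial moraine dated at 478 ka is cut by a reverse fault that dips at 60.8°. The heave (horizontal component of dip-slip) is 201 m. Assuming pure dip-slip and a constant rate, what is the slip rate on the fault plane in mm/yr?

0.862 mm/yr

dip-slip = heave / cos(dip) = 201 m / cos(60.8°) = 412 m
rate = 412 m / 478 ka = 0.000862 m/yr = 0.862 mm/yr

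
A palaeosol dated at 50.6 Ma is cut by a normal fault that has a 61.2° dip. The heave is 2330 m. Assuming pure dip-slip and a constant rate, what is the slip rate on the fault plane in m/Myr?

dip-slip = heave / cos(dip) = 2330 m / cos(61.2°) = 4836 m
rate = 4836 m / 50.6 Ma = 0.0000956 m/yr = 95.6 m/Myr

95.6 m/Myr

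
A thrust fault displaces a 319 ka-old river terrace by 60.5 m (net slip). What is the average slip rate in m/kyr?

rate = 60.5 m / 319 ka = 0.000190 m/yr = 0.190 m/kyr

0.190 m/kyr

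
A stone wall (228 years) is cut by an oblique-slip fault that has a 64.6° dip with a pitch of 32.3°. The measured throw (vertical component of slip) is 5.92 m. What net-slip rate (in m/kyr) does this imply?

53.8 m/kyr

dip-slip = throw / sin(dip) = 5.92 / sin(64.6°) = 6.553 m
net slip = dip-slip / sin(rake) = 6.553 / sin(32.3°) = 12.26 m
rate = 12.26 m / 228 years = 0.0538 m/yr = 53.8 m/kyr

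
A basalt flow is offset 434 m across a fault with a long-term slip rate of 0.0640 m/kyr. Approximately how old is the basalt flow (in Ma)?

age = offset / rate = 434 m / (0.0640 m/kyr) = 6.78e+06 yr = 6.78 Ma

6.78 Ma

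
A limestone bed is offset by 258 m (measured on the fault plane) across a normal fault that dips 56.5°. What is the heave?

heave = dip-slip × cos(dip) = 258 m × cos(56.5°) = 142 m

142 m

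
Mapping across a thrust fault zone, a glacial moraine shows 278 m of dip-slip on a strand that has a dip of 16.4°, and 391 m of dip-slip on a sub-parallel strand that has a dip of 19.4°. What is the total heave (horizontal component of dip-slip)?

heave_A = 278 × cos(16.4°) = 266.7 m
heave_B = 391 × cos(19.4°) = 368.8 m
total = 266.7 + 368.8 = 635 m

635 m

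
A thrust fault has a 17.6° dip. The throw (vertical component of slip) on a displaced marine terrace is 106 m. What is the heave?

334 m

heave = throw / tan(dip) = 106 / tan(17.6°) = 334 m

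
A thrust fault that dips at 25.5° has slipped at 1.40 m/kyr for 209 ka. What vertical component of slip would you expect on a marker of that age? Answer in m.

dip-slip = rate × time = 1.40 m/kyr × 209 ka = 292.6 m
throw = dip-slip × sin(dip) = 292.6 × sin(25.5°) = 126 m

126 m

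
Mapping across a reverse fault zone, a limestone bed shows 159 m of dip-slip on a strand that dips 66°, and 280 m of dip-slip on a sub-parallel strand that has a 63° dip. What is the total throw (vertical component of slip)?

395 m

throw_A = 159 × sin(66°) = 145.3 m
throw_B = 280 × sin(63°) = 249.5 m
total = 145.3 + 249.5 = 395 m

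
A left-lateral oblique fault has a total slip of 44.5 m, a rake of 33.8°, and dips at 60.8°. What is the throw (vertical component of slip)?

21.6 m

dip-slip = net slip × sin(rake) = 44.5 m × sin(33.8°) = 24.76 m
throw = dip-slip × sin(dip) = 24.76 × sin(60.8°) = 21.6 m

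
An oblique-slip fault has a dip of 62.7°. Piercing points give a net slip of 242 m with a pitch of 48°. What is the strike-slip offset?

strike-slip = net slip × cos(rake) = 242 m × cos(48°) = 162 m

162 m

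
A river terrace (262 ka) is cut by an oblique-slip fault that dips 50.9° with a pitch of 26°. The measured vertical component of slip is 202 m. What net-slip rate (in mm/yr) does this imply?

2.27 mm/yr

dip-slip = throw / sin(dip) = 202 / sin(50.9°) = 260.3 m
net slip = dip-slip / sin(rake) = 260.3 / sin(26°) = 593.8 m
rate = 593.8 m / 262 ka = 0.00227 m/yr = 2.27 mm/yr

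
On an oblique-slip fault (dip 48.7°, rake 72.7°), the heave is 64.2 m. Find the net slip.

102 m

dip-slip = heave / cos(dip) = 64.2 / cos(48.7°) = 97.27 m
net slip = dip-slip / sin(rake) = 97.27 / sin(72.7°) = 102 m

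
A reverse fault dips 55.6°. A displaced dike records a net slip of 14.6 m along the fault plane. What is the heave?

heave = dip-slip × cos(dip) = 14.6 m × cos(55.6°) = 8.25 m

8.25 m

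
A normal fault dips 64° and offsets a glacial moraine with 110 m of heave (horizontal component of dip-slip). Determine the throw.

throw = heave × tan(dip) = 110 × tan(64°) = 226 m

226 m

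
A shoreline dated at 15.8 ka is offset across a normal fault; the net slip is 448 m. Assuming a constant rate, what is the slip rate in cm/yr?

rate = 448 m / 15.8 ka = 0.0284 m/yr = 2.84 cm/yr

2.84 cm/yr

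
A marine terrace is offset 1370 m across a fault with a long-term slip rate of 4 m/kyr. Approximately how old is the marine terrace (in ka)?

342 ka

age = offset / rate = 1370 m / (4 m/kyr) = 342000 yr = 342 ka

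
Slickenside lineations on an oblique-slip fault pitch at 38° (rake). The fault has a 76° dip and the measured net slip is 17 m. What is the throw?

10.2 m

dip-slip = net slip × sin(rake) = 17 m × sin(38°) = 10.47 m
throw = dip-slip × sin(dip) = 10.47 × sin(76°) = 10.2 m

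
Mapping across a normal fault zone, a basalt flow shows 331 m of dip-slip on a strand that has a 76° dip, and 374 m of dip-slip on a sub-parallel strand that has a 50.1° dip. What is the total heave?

320 m

heave_A = 331 × cos(76°) = 80.08 m
heave_B = 374 × cos(50.1°) = 239.9 m
total = 80.08 + 239.9 = 320 m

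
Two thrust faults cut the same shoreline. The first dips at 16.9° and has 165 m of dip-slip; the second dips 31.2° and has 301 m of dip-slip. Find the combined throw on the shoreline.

throw_A = 165 × sin(16.9°) = 47.97 m
throw_B = 301 × sin(31.2°) = 155.9 m
total = 47.97 + 155.9 = 204 m

204 m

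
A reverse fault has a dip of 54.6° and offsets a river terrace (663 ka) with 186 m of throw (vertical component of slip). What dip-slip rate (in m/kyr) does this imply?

dip-slip = throw / sin(dip) = 186 m / sin(54.6°) = 228.2 m
rate = 228.2 m / 663 ka = 0.000344 m/yr = 0.344 m/kyr

0.344 m/kyr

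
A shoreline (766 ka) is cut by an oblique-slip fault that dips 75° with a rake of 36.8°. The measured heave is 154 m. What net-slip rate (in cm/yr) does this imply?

dip-slip = heave / cos(dip) = 154 / cos(75°) = 595 m
net slip = dip-slip / sin(rake) = 595 / sin(36.8°) = 993.3 m
rate = 993.3 m / 766 ka = 0.00130 m/yr = 0.130 cm/yr

0.130 cm/yr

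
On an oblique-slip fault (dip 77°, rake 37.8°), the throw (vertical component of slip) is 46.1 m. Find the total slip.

dip-slip = throw / sin(dip) = 46.1 / sin(77°) = 47.31 m
net slip = dip-slip / sin(rake) = 47.31 / sin(37.8°) = 77.2 m

77.2 m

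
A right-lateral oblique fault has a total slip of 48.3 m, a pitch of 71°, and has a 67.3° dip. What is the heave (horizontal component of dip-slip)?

dip-slip = net slip × sin(rake) = 48.3 m × sin(71°) = 45.67 m
heave = dip-slip × cos(dip) = 45.67 × cos(67.3°) = 17.6 m

17.6 m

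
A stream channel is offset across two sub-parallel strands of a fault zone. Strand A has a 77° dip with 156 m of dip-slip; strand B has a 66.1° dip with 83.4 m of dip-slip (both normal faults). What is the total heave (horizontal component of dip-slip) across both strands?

68.9 m

heave_A = 156 × cos(77°) = 35.09 m
heave_B = 83.4 × cos(66.1°) = 33.79 m
total = 35.09 + 33.79 = 68.9 m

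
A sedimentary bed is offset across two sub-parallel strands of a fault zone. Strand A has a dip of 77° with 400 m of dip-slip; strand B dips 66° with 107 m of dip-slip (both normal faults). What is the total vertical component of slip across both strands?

487 m

throw_A = 400 × sin(77°) = 389.7 m
throw_B = 107 × sin(66°) = 97.75 m
total = 389.7 + 97.75 = 487 m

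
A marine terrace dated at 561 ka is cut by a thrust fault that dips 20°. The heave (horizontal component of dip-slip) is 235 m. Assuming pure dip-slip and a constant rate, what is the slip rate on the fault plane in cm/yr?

0.0446 cm/yr

dip-slip = heave / cos(dip) = 235 m / cos(20°) = 250.1 m
rate = 250.1 m / 561 ka = 0.000446 m/yr = 0.0446 cm/yr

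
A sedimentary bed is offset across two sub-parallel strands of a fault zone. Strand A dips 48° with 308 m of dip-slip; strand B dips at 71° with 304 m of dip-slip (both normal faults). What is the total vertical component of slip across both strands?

throw_A = 308 × sin(48°) = 228.9 m
throw_B = 304 × sin(71°) = 287.4 m
total = 228.9 + 287.4 = 516 m

516 m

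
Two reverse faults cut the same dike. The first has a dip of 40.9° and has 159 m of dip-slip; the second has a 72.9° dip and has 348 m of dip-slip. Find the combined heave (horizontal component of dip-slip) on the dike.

heave_A = 159 × cos(40.9°) = 120.2 m
heave_B = 348 × cos(72.9°) = 102.3 m
total = 120.2 + 102.3 = 223 m

223 m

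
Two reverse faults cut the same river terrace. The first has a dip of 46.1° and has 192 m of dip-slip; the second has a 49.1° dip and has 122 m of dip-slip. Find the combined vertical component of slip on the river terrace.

231 m

throw_A = 192 × sin(46.1°) = 138.3 m
throw_B = 122 × sin(49.1°) = 92.21 m
total = 138.3 + 92.21 = 231 m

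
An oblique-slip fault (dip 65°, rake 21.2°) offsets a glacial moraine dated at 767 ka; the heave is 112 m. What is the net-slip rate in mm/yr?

dip-slip = heave / cos(dip) = 112 / cos(65°) = 265 m
net slip = dip-slip / sin(rake) = 265 / sin(21.2°) = 732.8 m
rate = 732.8 m / 767 ka = 0.000955 m/yr = 0.955 mm/yr

0.955 mm/yr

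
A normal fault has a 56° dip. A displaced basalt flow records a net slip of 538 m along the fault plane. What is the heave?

heave = dip-slip × cos(dip) = 538 m × cos(56°) = 301 m

301 m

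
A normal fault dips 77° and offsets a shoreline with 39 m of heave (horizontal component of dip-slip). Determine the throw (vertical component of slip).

169 m

throw = heave × tan(dip) = 39 × tan(77°) = 169 m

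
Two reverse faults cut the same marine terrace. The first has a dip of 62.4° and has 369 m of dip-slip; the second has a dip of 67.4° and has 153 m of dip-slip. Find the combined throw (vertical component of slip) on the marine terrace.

throw_A = 369 × sin(62.4°) = 327 m
throw_B = 153 × sin(67.4°) = 141.3 m
total = 327 + 141.3 = 468 m

468 m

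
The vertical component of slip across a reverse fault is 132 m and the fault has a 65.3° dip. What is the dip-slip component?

145 m

dip-slip = throw / sin(dip) = 132 / sin(65.3°) = 145 m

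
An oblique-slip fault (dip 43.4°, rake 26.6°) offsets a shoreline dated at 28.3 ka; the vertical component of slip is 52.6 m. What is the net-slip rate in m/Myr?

dip-slip = throw / sin(dip) = 52.6 / sin(43.4°) = 76.56 m
net slip = dip-slip / sin(rake) = 76.56 / sin(26.6°) = 171 m
rate = 171 m / 28.3 ka = 0.00604 m/yr = 6040 m/Myr

6040 m/Myr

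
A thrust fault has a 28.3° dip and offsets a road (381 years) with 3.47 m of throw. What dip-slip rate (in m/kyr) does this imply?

dip-slip = throw / sin(dip) = 3.47 m / sin(28.3°) = 7.319 m
rate = 7.319 m / 381 years = 0.0192 m/yr = 19.2 m/kyr

19.2 m/kyr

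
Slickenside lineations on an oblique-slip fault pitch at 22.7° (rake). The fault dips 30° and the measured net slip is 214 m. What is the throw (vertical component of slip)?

41.3 m

dip-slip = net slip × sin(rake) = 214 m × sin(22.7°) = 82.58 m
throw = dip-slip × sin(dip) = 82.58 × sin(30°) = 41.3 m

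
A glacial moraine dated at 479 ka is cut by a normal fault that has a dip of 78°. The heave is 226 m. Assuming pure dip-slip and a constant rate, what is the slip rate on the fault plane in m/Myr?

2270 m/Myr

dip-slip = heave / cos(dip) = 226 m / cos(78°) = 1087 m
rate = 1087 m / 479 ka = 0.00227 m/yr = 2270 m/Myr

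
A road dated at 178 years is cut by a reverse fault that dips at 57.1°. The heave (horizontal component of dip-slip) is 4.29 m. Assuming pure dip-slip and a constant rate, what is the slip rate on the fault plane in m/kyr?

dip-slip = heave / cos(dip) = 4.29 m / cos(57.1°) = 7.898 m
rate = 7.898 m / 178 years = 0.0444 m/yr = 44.4 m/kyr

44.4 m/kyr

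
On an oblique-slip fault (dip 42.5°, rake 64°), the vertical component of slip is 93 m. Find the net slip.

dip-slip = throw / sin(dip) = 93 / sin(42.5°) = 137.7 m
net slip = dip-slip / sin(rake) = 137.7 / sin(64°) = 153 m

153 m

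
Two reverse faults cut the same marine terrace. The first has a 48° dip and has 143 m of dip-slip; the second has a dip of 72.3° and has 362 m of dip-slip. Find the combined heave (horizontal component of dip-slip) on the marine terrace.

206 m

heave_A = 143 × cos(48°) = 95.69 m
heave_B = 362 × cos(72.3°) = 110.1 m
total = 95.69 + 110.1 = 206 m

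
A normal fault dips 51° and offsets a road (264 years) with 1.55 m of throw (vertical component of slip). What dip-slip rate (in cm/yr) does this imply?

0.755 cm/yr

dip-slip = throw / sin(dip) = 1.55 m / sin(51°) = 1.994 m
rate = 1.994 m / 264 years = 0.00755 m/yr = 0.755 cm/yr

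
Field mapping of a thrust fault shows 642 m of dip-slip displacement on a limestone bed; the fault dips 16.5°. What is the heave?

616 m

heave = dip-slip × cos(dip) = 642 m × cos(16.5°) = 616 m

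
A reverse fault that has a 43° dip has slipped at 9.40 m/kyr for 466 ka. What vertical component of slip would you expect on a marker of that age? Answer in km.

2.99 km

dip-slip = rate × time = 9.40 m/kyr × 466 ka = 4380 m
throw = dip-slip × sin(dip) = 4380 × sin(43°) = 2990 m = 2.99 km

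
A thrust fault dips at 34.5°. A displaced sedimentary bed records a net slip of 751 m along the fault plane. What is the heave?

619 m

heave = dip-slip × cos(dip) = 751 m × cos(34.5°) = 619 m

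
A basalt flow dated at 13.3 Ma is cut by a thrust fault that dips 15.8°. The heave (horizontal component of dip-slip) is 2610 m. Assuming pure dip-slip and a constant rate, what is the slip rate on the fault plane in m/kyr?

0.204 m/kyr

dip-slip = heave / cos(dip) = 2610 m / cos(15.8°) = 2712 m
rate = 2712 m / 13.3 Ma = 0.000204 m/yr = 0.204 m/kyr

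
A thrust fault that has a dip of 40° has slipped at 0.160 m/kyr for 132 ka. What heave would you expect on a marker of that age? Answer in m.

dip-slip = rate × time = 0.160 m/kyr × 132 ka = 21.12 m
heave = dip-slip × cos(dip) = 21.12 × cos(40°) = 16.2 m

16.2 m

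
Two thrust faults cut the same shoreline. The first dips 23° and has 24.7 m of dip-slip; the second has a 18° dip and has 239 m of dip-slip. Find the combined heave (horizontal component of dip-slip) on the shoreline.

250 m

heave_A = 24.7 × cos(23°) = 22.74 m
heave_B = 239 × cos(18°) = 227.3 m
total = 22.74 + 227.3 = 250 m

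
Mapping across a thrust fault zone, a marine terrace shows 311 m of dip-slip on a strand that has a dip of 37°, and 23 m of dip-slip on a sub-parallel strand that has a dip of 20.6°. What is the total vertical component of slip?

throw_A = 311 × sin(37°) = 187.2 m
throw_B = 23 × sin(20.6°) = 8.092 m
total = 187.2 + 8.092 = 195 m

195 m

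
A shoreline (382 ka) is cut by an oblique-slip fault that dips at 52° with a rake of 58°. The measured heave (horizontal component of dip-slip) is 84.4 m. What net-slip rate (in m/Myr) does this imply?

423 m/Myr

dip-slip = heave / cos(dip) = 84.4 / cos(52°) = 137.1 m
net slip = dip-slip / sin(rake) = 137.1 / sin(58°) = 161.7 m
rate = 161.7 m / 382 ka = 0.000423 m/yr = 423 m/Myr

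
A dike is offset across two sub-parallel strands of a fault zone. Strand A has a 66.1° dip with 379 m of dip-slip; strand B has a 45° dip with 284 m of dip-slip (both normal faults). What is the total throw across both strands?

throw_A = 379 × sin(66.1°) = 346.5 m
throw_B = 284 × sin(45°) = 200.8 m
total = 346.5 + 200.8 = 547 m

547 m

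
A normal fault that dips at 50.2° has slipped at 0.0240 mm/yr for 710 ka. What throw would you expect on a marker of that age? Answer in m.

13.1 m

dip-slip = rate × time = 0.0240 mm/yr × 710 ka = 17.04 m
throw = dip-slip × sin(dip) = 17.04 × sin(50.2°) = 13.1 m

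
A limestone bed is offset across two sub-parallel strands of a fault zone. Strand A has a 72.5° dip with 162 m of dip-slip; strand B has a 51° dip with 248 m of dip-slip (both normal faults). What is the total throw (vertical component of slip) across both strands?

throw_A = 162 × sin(72.5°) = 154.5 m
throw_B = 248 × sin(51°) = 192.7 m
total = 154.5 + 192.7 = 347 m

347 m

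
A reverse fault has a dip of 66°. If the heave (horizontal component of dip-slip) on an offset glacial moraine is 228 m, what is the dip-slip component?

dip-slip = heave / cos(dip) = 228 / cos(66°) = 561 m

561 m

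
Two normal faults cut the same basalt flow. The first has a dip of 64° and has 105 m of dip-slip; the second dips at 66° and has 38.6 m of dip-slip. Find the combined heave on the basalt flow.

61.7 m

heave_A = 105 × cos(64°) = 46.03 m
heave_B = 38.6 × cos(66°) = 15.70 m
total = 46.03 + 15.70 = 61.7 m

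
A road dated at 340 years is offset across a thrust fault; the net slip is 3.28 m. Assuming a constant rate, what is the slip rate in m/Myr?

rate = 3.28 m / 340 years = 0.00965 m/yr = 9650 m/Myr

9650 m/Myr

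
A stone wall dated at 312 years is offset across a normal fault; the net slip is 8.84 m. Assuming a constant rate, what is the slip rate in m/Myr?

rate = 8.84 m / 312 years = 0.0283 m/yr = 28300 m/Myr

28300 m/Myr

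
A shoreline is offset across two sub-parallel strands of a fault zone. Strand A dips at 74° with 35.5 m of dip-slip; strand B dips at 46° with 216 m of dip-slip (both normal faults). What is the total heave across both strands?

heave_A = 35.5 × cos(74°) = 9.785 m
heave_B = 216 × cos(46°) = 150 m
total = 9.785 + 150 = 160 m

160 m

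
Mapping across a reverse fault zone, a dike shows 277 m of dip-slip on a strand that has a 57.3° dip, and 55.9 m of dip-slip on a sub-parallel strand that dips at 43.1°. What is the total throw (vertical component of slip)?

throw_A = 277 × sin(57.3°) = 233.1 m
throw_B = 55.9 × sin(43.1°) = 38.20 m
total = 233.1 + 38.20 = 271 m

271 m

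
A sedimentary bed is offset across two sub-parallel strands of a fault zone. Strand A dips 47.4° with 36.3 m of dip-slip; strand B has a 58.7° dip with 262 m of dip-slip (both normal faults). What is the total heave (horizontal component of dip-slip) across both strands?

heave_A = 36.3 × cos(47.4°) = 24.57 m
heave_B = 262 × cos(58.7°) = 136.1 m
total = 24.57 + 136.1 = 161 m

161 m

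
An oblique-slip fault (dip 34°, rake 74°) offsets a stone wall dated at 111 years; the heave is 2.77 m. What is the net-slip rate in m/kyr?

dip-slip = heave / cos(dip) = 2.77 / cos(34°) = 3.341 m
net slip = dip-slip / sin(rake) = 3.341 / sin(74°) = 3.476 m
rate = 3.476 m / 111 years = 0.0313 m/yr = 31.3 m/kyr

31.3 m/kyr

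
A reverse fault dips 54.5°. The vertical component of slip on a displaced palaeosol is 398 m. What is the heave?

heave = throw / tan(dip) = 398 / tan(54.5°) = 284 m

284 m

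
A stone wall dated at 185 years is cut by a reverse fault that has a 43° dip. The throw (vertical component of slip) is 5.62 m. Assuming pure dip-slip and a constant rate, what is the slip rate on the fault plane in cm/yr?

dip-slip = throw / sin(dip) = 5.62 m / sin(43°) = 8.240 m
rate = 8.240 m / 185 years = 0.0445 m/yr = 4.45 cm/yr

4.45 cm/yr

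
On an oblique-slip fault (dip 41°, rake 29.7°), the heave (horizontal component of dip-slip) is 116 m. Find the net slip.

dip-slip = heave / cos(dip) = 116 / cos(41°) = 153.7 m
net slip = dip-slip / sin(rake) = 153.7 / sin(29.7°) = 310 m

310 m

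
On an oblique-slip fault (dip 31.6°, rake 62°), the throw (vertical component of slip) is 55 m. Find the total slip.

119 m

dip-slip = throw / sin(dip) = 55 / sin(31.6°) = 105 m
net slip = dip-slip / sin(rake) = 105 / sin(62°) = 119 m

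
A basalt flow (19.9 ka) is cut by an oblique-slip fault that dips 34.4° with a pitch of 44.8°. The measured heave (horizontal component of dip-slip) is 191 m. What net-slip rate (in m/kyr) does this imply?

16.5 m/kyr

dip-slip = heave / cos(dip) = 191 / cos(34.4°) = 231.5 m
net slip = dip-slip / sin(rake) = 231.5 / sin(44.8°) = 328.5 m
rate = 328.5 m / 19.9 ka = 0.0165 m/yr = 16.5 m/kyr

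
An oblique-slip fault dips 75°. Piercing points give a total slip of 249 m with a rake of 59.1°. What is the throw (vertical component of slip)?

dip-slip = net slip × sin(rake) = 249 m × sin(59.1°) = 213.7 m
throw = dip-slip × sin(dip) = 213.7 × sin(75°) = 206 m

206 m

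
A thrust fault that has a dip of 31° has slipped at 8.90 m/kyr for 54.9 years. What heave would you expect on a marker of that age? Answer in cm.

dip-slip = rate × time = 8.90 m/kyr × 54.9 years = 0.4886 m
heave = dip-slip × cos(dip) = 0.4886 × cos(31°) = 0.419 m = 41.9 cm

41.9 cm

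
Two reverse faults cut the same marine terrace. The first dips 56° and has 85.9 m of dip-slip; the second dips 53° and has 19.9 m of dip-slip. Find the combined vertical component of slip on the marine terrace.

87.1 m

throw_A = 85.9 × sin(56°) = 71.21 m
throw_B = 19.9 × sin(53°) = 15.89 m
total = 71.21 + 15.89 = 87.1 m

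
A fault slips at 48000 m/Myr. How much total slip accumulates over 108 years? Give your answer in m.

slip = rate × time = 48000 m/Myr × 108 years = 5.18 m

5.18 m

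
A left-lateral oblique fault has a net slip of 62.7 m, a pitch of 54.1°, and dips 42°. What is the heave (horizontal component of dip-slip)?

37.7 m

dip-slip = net slip × sin(rake) = 62.7 m × sin(54.1°) = 50.79 m
heave = dip-slip × cos(dip) = 50.79 × cos(42°) = 37.7 m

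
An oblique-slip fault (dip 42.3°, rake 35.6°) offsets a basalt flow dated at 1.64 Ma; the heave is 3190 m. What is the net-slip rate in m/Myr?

dip-slip = heave / cos(dip) = 3190 / cos(42.3°) = 4313 m
net slip = dip-slip / sin(rake) = 4313 / sin(35.6°) = 7409 m
rate = 7409 m / 1.64 Ma = 0.00452 m/yr = 4520 m/Myr

4520 m/Myr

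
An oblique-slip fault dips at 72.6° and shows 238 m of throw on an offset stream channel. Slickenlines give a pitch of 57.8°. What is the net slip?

295 m

dip-slip = throw / sin(dip) = 238 / sin(72.6°) = 249.4 m
net slip = dip-slip / sin(rake) = 249.4 / sin(57.8°) = 295 m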